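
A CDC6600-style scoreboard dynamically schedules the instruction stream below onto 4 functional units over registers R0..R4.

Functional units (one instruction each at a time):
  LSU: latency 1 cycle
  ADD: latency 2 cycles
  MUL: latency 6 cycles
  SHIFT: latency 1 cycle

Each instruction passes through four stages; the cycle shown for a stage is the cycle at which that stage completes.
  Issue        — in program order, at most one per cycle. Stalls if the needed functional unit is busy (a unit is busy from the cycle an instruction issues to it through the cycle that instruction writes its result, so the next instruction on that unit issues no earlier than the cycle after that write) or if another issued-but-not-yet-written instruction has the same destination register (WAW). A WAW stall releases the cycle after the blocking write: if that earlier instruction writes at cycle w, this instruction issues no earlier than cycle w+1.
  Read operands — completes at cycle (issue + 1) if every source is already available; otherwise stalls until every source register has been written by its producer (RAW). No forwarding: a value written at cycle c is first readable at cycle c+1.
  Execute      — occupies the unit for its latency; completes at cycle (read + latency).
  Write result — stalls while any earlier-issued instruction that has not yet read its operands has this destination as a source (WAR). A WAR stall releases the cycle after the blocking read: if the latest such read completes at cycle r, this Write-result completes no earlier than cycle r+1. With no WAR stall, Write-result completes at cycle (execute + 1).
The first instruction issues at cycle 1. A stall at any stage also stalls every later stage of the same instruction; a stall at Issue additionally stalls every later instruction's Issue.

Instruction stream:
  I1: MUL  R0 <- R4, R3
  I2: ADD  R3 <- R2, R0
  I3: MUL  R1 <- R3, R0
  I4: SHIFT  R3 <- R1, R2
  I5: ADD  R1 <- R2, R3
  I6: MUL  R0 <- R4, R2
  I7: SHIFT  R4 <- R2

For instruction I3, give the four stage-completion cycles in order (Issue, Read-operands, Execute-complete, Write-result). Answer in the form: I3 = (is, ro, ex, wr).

I3 = (10, 14, 20, 21)

I1: IS=1 RO=2 EX=8 WR=9
I2: IS=2 RO=10 EX=12 WR=13  [RAW R0: wait I1 write@9]
I3: IS=10 RO=14 EX=20 WR=21  [struct: MUL busy until I1 writes@9; RAW R3: wait I2 write@13]
I4: IS=14 RO=22 EX=23 WR=24  [WAW R3: wait I2 write@13; RAW R1: wait I3 write@21]
I5: IS=22 RO=25 EX=27 WR=28  [WAW R1: wait I3 write@21; RAW R3: wait I4 write@24]
I6: IS=23 RO=24 EX=30 WR=31
I7: IS=25 RO=26 EX=27 WR=28  [struct: SHIFT busy until I4 writes@24]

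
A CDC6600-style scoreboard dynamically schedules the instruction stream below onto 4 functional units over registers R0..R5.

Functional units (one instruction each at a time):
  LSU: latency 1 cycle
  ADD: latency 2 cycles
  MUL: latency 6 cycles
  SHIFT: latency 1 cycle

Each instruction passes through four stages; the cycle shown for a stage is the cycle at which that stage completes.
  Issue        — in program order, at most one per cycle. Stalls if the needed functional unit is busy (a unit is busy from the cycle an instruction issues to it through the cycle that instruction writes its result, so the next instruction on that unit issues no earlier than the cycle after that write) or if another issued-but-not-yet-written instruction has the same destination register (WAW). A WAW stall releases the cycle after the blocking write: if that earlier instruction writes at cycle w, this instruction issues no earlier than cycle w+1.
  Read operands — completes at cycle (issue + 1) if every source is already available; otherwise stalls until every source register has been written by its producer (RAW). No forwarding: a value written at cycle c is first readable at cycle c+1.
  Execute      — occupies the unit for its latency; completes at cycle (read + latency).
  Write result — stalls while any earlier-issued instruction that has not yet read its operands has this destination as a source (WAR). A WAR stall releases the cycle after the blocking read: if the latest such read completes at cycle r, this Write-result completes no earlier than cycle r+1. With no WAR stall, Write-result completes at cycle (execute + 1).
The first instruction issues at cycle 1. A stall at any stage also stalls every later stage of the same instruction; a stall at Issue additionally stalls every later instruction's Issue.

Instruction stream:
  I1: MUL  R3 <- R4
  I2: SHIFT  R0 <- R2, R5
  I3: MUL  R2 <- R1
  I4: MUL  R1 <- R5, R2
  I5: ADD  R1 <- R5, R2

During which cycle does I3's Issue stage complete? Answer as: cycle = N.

cycle = 10

[1] I1 dispatched to MUL
[2] I1 operands ready, I2 dispatched to SHIFT
[3] I2 operands ready
[4] I2 complete
[5] R0←I2
[8] I1 complete
[9] R3←I1
[10] I3 dispatched to MUL
[11] I3 operands ready
[17] I3 complete
[18] R2←I3
[19] I4 dispatched to MUL
[20] I4 operands ready
[26] I4 complete
[27] R1←I4
[28] I5 dispatched to ADD
[29] I5 operands ready
[31] I5 complete
[32] R1←I5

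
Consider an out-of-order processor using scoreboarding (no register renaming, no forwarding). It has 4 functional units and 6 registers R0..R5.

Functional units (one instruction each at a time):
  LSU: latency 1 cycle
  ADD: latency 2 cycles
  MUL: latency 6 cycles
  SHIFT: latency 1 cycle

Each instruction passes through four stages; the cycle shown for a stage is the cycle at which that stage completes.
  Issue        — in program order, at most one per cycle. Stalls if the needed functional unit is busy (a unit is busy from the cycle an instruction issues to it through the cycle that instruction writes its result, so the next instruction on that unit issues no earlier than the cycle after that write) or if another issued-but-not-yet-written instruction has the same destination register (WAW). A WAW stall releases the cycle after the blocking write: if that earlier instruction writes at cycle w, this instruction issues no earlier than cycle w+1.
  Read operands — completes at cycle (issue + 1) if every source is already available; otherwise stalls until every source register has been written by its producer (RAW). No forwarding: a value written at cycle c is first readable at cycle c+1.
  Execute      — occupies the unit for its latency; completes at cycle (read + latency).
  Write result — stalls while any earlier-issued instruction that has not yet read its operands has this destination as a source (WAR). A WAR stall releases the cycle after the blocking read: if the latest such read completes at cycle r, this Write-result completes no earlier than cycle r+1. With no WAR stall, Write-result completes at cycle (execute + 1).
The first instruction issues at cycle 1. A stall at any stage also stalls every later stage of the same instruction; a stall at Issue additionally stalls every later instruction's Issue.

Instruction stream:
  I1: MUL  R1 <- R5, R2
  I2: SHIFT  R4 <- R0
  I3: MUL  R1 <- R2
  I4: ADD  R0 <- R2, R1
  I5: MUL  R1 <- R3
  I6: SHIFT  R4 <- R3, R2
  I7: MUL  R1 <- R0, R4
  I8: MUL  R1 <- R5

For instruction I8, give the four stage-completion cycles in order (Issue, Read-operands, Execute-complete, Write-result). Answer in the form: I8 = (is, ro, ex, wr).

t=1  I1 issues→MUL
t=2  I1 reads | I2 issues→SHIFT
t=3  I2 reads
t=4  I2 exec-done
t=5  I2 writes R4
t=8  I1 exec-done
t=9  I1 writes R1
t=10  I3 issues→MUL
t=11  I3 reads | I4 issues→ADD
t=17  I3 exec-done
t=18  I3 writes R1
t=19  I4 reads | I5 issues→MUL
t=20  I5 reads | I6 issues→SHIFT
t=21  I4 exec-done | I6 reads
t=22  I4 writes R0 | I6 exec-done
t=23  I6 writes R4
t=26  I5 exec-done
t=27  I5 writes R1
t=28  I7 issues→MUL
t=29  I7 reads
t=35  I7 exec-done
t=36  I7 writes R1
t=37  I8 issues→MUL
t=38  I8 reads
t=44  I8 exec-done
t=45  I8 writes R1

I8 = (37, 38, 44, 45)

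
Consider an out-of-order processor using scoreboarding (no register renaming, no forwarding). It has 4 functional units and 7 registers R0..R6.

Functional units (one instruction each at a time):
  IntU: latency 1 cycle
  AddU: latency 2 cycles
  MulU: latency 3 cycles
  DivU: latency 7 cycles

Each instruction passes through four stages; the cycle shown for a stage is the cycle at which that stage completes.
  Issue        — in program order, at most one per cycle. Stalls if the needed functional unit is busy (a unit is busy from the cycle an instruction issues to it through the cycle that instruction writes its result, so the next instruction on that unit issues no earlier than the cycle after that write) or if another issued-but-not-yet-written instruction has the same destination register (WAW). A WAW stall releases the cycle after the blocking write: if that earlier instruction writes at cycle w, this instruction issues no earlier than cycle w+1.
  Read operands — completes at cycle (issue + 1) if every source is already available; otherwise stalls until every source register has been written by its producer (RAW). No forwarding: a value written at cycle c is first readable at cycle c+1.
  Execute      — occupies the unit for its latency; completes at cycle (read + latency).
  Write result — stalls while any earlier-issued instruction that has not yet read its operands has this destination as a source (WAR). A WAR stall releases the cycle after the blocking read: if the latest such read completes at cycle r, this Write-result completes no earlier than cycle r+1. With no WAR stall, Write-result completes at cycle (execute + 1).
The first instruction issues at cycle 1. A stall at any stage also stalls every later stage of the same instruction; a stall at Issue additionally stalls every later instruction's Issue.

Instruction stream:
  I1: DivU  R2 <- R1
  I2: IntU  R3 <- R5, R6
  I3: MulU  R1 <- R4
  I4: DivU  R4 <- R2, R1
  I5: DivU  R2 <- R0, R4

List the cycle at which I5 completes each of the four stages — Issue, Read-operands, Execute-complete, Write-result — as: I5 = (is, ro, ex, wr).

I5 = (21, 22, 29, 30)

cycle 1: I1→DivU
cycle 2: I1 RO; I2→IntU
cycle 3: I2 RO; I3→MulU
cycle 4: I2 EX; I3 RO
cycle 5: I2 WR R3
cycle 7: I3 EX
cycle 8: I3 WR R1
cycle 9: I1 EX
cycle 10: I1 WR R2
cycle 11: I4→DivU
cycle 12: I4 RO
cycle 19: I4 EX
cycle 20: I4 WR R4
cycle 21: I5→DivU
cycle 22: I5 RO
cycle 29: I5 EX
cycle 30: I5 WR R2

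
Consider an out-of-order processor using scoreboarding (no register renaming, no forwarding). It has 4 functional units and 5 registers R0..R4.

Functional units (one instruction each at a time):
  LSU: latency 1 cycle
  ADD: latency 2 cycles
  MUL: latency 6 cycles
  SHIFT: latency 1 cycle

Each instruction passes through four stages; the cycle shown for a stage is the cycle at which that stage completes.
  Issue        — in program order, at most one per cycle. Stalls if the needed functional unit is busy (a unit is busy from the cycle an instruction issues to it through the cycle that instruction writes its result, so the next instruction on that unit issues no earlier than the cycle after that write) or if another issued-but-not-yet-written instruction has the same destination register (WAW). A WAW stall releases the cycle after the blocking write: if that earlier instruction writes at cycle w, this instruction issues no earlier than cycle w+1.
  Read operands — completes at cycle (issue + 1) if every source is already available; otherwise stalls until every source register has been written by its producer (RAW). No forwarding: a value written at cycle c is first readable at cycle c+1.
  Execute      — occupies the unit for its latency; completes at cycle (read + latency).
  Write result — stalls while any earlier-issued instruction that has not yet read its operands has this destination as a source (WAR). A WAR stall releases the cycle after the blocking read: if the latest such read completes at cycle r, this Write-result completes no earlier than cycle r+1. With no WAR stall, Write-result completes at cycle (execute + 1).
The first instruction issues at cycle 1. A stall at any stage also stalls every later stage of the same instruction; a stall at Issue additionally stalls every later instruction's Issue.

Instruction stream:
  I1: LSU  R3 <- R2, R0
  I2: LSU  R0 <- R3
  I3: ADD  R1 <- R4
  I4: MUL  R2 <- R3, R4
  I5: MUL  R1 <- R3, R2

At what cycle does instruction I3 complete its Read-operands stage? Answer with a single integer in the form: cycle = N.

[1] I1→LSU
[2] I1 RO
[3] I1 EX
[4] I1 WR R3
[5] I2→LSU
[6] I2 RO; I3→ADD
[7] I2 EX; I3 RO; I4→MUL
[8] I2 WR R0; I4 RO
[9] I3 EX
[10] I3 WR R1
[14] I4 EX
[15] I4 WR R2
[16] I5→MUL
[17] I5 RO
[23] I5 EX
[24] I5 WR R1

cycle = 7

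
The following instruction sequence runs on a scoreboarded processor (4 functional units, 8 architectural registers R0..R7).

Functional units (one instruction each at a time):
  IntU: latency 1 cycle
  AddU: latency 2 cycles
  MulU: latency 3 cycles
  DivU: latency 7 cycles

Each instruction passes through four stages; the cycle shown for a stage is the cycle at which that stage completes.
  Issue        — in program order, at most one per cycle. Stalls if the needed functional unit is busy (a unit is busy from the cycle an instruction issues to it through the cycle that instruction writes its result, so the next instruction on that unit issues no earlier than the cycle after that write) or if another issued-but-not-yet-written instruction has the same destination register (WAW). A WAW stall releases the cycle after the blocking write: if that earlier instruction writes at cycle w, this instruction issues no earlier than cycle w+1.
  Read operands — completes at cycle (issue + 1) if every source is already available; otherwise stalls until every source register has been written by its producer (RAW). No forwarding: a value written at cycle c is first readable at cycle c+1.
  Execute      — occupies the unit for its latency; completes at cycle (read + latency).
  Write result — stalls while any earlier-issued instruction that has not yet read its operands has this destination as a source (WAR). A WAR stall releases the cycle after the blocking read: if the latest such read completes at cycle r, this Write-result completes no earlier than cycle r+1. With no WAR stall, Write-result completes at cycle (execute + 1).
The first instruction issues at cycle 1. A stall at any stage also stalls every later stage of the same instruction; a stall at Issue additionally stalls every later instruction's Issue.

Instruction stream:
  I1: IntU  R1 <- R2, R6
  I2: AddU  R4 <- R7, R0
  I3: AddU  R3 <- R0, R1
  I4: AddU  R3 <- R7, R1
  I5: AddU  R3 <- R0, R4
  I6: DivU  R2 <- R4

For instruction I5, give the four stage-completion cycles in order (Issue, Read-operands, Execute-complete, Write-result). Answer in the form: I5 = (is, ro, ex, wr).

I1: IS=1 RO=2 EX=3 WR=4
I2: IS=2 RO=3 EX=5 WR=6
I3: IS=7 RO=8 EX=10 WR=11  [struct: AddU busy until I2 writes@6]
I4: IS=12 RO=13 EX=15 WR=16  [struct: AddU busy until I3 writes@11]
I5: IS=17 RO=18 EX=20 WR=21  [struct: AddU busy until I4 writes@16]
I6: IS=18 RO=19 EX=26 WR=27

I5 = (17, 18, 20, 21)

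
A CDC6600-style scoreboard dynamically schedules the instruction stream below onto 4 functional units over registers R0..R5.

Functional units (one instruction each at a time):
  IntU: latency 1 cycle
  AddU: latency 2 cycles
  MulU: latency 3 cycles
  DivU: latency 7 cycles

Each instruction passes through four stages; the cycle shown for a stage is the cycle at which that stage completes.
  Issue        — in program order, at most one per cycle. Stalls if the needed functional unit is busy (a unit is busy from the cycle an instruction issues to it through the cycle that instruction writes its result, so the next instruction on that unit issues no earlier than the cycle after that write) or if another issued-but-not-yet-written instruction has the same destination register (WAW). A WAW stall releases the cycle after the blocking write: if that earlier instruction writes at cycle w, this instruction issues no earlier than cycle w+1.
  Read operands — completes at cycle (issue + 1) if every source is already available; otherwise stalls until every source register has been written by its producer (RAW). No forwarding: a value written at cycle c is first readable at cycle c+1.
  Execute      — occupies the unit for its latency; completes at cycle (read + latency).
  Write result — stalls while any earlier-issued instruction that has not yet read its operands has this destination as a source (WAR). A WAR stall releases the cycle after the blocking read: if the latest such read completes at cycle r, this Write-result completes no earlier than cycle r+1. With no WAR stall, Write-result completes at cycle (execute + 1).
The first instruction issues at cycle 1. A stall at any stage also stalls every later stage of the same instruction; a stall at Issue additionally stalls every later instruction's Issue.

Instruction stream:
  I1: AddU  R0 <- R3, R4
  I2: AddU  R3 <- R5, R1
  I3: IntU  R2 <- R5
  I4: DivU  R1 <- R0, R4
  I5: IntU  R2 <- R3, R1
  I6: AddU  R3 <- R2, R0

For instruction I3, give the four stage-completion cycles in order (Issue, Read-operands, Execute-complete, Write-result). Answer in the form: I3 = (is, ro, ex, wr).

I1 -> (1, 2, 4, 5)
I2 -> (6, 7, 9, 10)  // struct: AddU busy until I1 writes@5
I3 -> (7, 8, 9, 10)
I4 -> (8, 9, 16, 17)
I5 -> (11, 18, 19, 20)  // struct: IntU busy until I3 writes@10, RAW R1: wait I4 write@17
I6 -> (12, 21, 23, 24)  // RAW R2: wait I5 write@20

I3 = (7, 8, 9, 10)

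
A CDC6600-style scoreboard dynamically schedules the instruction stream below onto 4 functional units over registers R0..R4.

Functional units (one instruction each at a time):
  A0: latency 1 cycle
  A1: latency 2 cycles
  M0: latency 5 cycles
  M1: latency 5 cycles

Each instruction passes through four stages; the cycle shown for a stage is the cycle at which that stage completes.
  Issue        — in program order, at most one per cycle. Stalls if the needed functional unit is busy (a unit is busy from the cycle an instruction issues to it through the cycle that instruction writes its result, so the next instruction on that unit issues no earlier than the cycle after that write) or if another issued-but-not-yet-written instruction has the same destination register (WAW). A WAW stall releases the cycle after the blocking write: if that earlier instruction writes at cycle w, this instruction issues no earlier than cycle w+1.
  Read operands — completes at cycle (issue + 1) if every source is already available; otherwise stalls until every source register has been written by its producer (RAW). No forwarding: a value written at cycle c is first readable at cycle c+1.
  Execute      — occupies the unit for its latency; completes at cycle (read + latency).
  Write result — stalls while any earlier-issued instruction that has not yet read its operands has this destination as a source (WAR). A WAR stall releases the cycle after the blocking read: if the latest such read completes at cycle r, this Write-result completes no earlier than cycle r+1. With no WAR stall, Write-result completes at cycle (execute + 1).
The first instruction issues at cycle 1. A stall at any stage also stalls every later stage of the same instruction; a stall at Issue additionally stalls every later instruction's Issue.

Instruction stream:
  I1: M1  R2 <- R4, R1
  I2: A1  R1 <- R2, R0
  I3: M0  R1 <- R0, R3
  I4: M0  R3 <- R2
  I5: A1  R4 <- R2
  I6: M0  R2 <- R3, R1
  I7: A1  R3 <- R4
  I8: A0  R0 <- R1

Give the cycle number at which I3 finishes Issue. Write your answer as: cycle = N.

I1: IS=1 RO=2 EX=7 WR=8
I2: IS=2 RO=9 EX=11 WR=12  [RAW R2: wait I1 write@8]
I3: IS=13 RO=14 EX=19 WR=20  [WAW R1: wait I2 write@12]
I4: IS=21 RO=22 EX=27 WR=28  [struct: M0 busy until I3 writes@20]
I5: IS=22 RO=23 EX=25 WR=26
I6: IS=29 RO=30 EX=35 WR=36  [struct: M0 busy until I4 writes@28]
I7: IS=30 RO=31 EX=33 WR=34
I8: IS=31 RO=32 EX=33 WR=34

cycle = 13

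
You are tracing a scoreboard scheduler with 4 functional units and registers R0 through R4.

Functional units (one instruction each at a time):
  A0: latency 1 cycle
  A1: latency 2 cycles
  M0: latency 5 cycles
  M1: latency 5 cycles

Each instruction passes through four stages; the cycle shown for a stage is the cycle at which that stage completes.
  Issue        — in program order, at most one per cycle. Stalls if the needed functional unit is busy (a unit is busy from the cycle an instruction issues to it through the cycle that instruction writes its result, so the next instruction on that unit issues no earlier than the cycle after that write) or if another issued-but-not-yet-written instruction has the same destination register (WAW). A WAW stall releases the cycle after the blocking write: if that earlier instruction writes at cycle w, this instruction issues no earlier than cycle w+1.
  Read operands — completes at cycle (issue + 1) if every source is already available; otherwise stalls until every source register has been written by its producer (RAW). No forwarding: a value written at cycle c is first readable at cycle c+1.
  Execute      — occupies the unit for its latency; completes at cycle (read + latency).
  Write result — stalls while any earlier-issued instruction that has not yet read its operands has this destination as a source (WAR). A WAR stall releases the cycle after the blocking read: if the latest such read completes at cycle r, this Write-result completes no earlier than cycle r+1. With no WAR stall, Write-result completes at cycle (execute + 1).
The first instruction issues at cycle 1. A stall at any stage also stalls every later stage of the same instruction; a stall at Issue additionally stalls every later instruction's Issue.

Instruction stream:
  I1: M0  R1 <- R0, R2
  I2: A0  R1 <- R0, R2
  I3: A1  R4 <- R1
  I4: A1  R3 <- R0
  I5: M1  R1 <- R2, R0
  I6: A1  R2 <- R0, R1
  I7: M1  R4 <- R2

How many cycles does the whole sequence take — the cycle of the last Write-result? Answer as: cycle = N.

cycle = 36

I1  is:1  ro:2  ex:7  wr:8
I2  is:9  ro:10  ex:11  wr:12  — WAW R1: wait I1 write@8
I3  is:10  ro:13  ex:15  wr:16  — RAW R1: wait I2 write@12
I4  is:17  ro:18  ex:20  wr:21  — struct: A1 busy until I3 writes@16
I5  is:18  ro:19  ex:24  wr:25
I6  is:22  ro:26  ex:28  wr:29  — struct: A1 busy until I4 writes@21, RAW R1: wait I5 write@25
I7  is:26  ro:30  ex:35  wr:36  — struct: M1 busy until I5 writes@25, RAW R2: wait I6 write@29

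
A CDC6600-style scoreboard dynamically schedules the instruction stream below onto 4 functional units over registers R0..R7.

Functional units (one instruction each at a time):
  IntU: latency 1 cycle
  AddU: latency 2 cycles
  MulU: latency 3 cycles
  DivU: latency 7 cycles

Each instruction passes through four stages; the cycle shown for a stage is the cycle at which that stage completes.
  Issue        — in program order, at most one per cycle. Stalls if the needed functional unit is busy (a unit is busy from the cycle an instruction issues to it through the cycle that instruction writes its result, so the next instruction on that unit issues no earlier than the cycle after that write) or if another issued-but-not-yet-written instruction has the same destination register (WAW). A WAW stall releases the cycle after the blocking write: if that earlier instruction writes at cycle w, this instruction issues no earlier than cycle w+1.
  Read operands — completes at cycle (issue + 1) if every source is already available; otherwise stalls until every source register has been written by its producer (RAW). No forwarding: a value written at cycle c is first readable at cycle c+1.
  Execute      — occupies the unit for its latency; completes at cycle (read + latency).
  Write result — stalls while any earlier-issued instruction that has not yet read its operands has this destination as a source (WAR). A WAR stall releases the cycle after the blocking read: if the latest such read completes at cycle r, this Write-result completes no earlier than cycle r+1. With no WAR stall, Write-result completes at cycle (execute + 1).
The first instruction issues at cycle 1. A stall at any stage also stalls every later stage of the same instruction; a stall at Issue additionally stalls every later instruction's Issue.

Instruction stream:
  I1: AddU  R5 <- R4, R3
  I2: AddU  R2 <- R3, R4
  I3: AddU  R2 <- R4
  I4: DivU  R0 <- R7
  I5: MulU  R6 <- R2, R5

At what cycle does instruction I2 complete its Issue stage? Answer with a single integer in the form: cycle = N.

[1] I1→AddU
[2] I1 RO
[4] I1 EX
[5] I1 WR R5
[6] I2→AddU
[7] I2 RO
[9] I2 EX
[10] I2 WR R2
[11] I3→AddU
[12] I3 RO · I4→DivU
[13] I4 RO · I5→MulU
[14] I3 EX
[15] I3 WR R2
[16] I5 RO
[19] I5 EX
[20] I4 EX · I5 WR R6
[21] I4 WR R0

cycle = 6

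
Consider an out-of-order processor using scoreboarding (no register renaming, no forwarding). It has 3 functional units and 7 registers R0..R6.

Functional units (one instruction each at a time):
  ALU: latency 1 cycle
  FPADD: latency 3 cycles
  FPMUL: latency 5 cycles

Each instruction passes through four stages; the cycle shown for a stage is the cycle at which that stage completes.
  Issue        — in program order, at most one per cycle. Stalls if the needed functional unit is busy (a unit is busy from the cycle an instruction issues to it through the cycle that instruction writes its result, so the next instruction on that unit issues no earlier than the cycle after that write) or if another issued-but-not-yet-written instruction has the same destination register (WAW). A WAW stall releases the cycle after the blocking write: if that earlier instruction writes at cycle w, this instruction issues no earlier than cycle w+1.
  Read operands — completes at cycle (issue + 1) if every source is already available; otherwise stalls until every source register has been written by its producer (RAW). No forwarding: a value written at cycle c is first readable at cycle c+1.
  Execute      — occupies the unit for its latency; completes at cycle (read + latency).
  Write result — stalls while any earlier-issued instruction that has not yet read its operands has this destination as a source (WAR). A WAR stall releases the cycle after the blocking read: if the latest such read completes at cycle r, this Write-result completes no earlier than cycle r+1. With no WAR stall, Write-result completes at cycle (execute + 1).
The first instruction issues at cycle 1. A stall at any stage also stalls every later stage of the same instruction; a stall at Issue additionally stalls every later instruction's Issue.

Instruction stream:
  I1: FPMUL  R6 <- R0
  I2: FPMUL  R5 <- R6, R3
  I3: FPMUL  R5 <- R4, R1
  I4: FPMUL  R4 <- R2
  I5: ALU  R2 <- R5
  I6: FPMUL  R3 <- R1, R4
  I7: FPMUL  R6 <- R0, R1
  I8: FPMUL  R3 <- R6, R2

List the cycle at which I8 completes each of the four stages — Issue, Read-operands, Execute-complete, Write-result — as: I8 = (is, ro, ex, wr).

I1: IS=1 RO=2 EX=7 WR=8
I2: IS=9 RO=10 EX=15 WR=16  [struct: FPMUL busy until I1 writes@8]
I3: IS=17 RO=18 EX=23 WR=24  [struct: FPMUL busy until I2 writes@16]
I4: IS=25 RO=26 EX=31 WR=32  [struct: FPMUL busy until I3 writes@24]
I5: IS=26 RO=27 EX=28 WR=29
I6: IS=33 RO=34 EX=39 WR=40  [struct: FPMUL busy until I4 writes@32]
I7: IS=41 RO=42 EX=47 WR=48  [struct: FPMUL busy until I6 writes@40]
I8: IS=49 RO=50 EX=55 WR=56  [struct: FPMUL busy until I7 writes@48]

I8 = (49, 50, 55, 56)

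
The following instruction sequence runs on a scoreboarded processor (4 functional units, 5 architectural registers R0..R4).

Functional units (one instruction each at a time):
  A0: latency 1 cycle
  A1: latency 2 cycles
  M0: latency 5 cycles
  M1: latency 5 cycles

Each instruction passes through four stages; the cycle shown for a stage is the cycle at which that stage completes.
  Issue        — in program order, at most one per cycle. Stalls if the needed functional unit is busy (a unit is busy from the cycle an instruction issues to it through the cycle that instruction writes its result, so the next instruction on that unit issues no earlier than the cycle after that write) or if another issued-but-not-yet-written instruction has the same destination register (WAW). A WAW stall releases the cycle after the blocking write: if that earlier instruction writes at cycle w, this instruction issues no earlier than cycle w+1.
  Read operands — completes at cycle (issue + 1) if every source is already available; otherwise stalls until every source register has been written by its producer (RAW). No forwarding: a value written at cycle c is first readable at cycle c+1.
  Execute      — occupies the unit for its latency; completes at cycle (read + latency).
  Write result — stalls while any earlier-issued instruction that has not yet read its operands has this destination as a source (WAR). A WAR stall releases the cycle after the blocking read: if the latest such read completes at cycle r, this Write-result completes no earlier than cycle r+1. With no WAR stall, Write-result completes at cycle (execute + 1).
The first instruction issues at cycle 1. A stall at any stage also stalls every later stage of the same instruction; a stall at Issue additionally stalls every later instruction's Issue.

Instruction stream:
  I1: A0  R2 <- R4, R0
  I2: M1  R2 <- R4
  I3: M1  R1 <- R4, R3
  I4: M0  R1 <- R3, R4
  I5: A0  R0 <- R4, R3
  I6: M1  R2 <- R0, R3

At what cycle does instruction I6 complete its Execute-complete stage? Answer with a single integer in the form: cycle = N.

cycle = 31

c1: I1→A0
c2: I1 RO
c3: I1 EX
c4: I1 WR R2
c5: I2→M1
c6: I2 RO
c11: I2 EX
c12: I2 WR R2
c13: I3→M1
c14: I3 RO
c19: I3 EX
c20: I3 WR R1
c21: I4→M0
c22: I4 RO, I5→A0
c23: I5 RO, I6→M1
c24: I5 EX
c25: I5 WR R0
c26: I6 RO
c27: I4 EX
c28: I4 WR R1
c31: I6 EX
c32: I6 WR R2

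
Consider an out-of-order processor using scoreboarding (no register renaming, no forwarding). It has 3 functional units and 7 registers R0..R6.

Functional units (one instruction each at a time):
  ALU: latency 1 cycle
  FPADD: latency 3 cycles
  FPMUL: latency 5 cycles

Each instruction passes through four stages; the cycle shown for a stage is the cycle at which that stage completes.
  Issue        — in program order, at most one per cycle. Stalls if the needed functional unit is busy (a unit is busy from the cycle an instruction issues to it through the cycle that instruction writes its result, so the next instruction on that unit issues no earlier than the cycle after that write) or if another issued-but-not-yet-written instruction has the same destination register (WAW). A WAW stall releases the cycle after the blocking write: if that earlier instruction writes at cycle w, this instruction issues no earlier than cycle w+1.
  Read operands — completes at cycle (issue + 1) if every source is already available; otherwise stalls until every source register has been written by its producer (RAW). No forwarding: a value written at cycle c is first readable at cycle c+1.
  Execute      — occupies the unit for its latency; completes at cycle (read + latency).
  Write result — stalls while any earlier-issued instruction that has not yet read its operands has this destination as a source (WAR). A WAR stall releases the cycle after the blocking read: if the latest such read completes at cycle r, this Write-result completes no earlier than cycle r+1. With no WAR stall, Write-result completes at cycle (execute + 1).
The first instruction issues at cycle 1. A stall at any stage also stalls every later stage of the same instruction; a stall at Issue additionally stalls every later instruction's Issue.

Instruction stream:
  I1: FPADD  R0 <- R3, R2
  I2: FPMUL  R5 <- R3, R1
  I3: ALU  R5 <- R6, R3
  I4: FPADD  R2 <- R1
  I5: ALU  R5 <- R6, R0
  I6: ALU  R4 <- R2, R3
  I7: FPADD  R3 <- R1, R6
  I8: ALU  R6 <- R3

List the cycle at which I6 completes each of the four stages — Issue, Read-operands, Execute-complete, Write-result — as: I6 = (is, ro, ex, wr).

I1  is:1  ro:2  ex:5  wr:6
I2  is:2  ro:3  ex:8  wr:9
I3  is:10  ro:11  ex:12  wr:13  — WAW R5: wait I2 write@9
I4  is:11  ro:12  ex:15  wr:16
I5  is:14  ro:15  ex:16  wr:17  — struct: ALU busy until I3 writes@13
I6  is:18  ro:19  ex:20  wr:21  — struct: ALU busy until I5 writes@17
I7  is:19  ro:20  ex:23  wr:24
I8  is:22  ro:25  ex:26  wr:27  — struct: ALU busy until I6 writes@21, RAW R3: wait I7 write@24

I6 = (18, 19, 20, 21)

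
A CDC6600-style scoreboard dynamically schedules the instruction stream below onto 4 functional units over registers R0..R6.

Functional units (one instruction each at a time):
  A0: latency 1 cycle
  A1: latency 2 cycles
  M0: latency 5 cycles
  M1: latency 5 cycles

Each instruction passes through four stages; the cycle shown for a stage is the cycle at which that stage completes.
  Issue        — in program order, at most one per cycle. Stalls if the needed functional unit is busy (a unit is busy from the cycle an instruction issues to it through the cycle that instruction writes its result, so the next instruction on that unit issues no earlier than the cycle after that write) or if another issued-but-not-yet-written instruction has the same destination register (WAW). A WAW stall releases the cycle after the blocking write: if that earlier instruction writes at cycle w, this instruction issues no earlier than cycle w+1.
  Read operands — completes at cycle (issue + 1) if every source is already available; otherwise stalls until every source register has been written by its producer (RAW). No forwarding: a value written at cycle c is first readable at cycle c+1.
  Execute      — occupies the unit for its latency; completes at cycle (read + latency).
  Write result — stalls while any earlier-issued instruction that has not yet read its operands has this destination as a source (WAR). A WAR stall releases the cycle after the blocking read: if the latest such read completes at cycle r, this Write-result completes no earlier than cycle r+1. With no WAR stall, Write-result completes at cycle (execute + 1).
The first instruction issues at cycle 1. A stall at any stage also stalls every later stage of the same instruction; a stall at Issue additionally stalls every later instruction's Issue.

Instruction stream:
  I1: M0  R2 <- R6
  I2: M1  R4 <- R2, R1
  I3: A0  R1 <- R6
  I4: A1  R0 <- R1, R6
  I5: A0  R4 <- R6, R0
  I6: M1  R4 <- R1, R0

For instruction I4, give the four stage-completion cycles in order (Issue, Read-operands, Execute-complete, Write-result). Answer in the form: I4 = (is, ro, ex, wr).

c1: I1 issues→M0
c2: I1 reads · I2 issues→M1
c3: I3 issues→A0
c4: I3 reads · I4 issues→A1
c5: I3 exec-done
c7: I1 exec-done
c8: I1 writes R2
c9: I2 reads
c10: I3 writes R1
c11: I4 reads
c13: I4 exec-done
c14: I2 exec-done · I4 writes R0
c15: I2 writes R4
c16: I5 issues→A0
c17: I5 reads
c18: I5 exec-done
c19: I5 writes R4
c20: I6 issues→M1
c21: I6 reads
c26: I6 exec-done
c27: I6 writes R4

I4 = (4, 11, 13, 14)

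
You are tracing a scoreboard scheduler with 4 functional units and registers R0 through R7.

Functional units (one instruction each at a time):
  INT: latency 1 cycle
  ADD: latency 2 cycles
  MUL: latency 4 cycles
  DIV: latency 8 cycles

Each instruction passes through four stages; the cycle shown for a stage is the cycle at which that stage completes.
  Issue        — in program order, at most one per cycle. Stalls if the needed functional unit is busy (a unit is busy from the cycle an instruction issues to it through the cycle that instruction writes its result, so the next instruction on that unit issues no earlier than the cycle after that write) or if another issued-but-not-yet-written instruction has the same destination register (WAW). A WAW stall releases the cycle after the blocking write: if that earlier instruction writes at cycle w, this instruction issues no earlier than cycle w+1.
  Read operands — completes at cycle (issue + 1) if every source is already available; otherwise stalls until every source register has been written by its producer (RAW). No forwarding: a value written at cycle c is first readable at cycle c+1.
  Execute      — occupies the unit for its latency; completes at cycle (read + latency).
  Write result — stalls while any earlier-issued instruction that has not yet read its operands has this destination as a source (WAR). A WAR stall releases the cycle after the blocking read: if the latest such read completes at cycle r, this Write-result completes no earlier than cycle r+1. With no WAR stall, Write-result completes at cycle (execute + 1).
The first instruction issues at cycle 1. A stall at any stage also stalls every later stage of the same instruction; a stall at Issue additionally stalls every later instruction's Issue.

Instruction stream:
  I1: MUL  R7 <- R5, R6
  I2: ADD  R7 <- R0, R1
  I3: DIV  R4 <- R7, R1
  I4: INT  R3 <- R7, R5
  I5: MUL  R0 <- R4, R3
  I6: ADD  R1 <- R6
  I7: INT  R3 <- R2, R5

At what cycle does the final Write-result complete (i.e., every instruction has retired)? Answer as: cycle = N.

[I1] 1/2/6/7
[I2] 8/9/11/12  (WAW R7: wait I1 write@7)
[I3] 9/13/21/22  (RAW R7: wait I2 write@12)
[I4] 10/13/14/15  (RAW R7: wait I2 write@12)
[I5] 11/23/27/28  (RAW R4: wait I3 write@22)
[I6] 13/14/16/17  (struct: ADD busy until I2 writes@12)
[I7] 16/17/18/24  (struct: INT busy until I4 writes@15; WAR R3: wait I5 read@23)

cycle = 28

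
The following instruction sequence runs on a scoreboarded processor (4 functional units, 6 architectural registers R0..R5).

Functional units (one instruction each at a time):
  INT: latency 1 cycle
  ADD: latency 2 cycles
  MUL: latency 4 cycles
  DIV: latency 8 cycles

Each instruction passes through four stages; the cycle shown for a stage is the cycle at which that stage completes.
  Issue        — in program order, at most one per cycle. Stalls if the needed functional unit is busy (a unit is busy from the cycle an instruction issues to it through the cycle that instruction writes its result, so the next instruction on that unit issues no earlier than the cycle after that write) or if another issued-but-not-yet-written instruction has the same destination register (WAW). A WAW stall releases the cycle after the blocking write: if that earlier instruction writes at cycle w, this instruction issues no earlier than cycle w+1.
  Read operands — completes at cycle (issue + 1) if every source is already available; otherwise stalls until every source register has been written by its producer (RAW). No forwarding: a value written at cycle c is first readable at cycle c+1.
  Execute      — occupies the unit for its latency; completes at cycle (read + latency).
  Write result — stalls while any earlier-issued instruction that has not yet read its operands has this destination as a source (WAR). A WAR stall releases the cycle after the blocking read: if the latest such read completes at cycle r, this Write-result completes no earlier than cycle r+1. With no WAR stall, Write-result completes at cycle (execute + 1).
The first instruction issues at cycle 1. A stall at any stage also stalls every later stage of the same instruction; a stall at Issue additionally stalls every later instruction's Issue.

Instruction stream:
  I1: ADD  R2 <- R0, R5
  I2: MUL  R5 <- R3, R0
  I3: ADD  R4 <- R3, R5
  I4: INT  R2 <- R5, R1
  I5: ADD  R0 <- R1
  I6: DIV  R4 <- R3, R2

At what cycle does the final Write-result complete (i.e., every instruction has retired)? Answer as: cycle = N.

cycle = 24

I1 -> (1, 2, 4, 5)
I2 -> (2, 3, 7, 8)
I3 -> (6, 9, 11, 12)  // struct: ADD busy until I1 writes@5, RAW R5: wait I2 write@8
I4 -> (7, 9, 10, 11)  // RAW R5: wait I2 write@8
I5 -> (13, 14, 16, 17)  // struct: ADD busy until I3 writes@12
I6 -> (14, 15, 23, 24)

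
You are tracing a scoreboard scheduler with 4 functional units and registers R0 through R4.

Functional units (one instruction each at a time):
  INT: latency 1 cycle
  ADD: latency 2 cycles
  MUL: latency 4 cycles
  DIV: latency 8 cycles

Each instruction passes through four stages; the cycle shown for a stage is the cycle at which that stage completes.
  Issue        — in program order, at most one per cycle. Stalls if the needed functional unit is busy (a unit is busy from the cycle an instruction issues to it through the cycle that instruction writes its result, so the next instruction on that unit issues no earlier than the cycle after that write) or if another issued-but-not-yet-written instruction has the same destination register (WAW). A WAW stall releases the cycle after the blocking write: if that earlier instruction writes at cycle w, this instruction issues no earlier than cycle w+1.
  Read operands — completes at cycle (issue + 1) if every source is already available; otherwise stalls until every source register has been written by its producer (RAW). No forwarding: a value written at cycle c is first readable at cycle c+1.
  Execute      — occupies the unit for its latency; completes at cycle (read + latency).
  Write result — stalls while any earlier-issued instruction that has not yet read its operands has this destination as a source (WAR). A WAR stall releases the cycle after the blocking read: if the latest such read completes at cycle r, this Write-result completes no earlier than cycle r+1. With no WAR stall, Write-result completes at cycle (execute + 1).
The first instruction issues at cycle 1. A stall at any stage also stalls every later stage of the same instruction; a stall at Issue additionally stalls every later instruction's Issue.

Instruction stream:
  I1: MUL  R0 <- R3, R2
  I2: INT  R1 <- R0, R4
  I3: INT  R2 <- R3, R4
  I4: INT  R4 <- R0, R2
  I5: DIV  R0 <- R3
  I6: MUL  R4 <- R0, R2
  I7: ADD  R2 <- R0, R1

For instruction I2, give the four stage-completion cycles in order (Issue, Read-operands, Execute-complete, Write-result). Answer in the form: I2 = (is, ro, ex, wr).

I2 = (2, 8, 9, 10)

cycle 1: I1 dispatched to MUL
cycle 2: I1 operands ready; I2 dispatched to INT
cycle 6: I1 complete
cycle 7: R0←I1
cycle 8: I2 operands ready
cycle 9: I2 complete
cycle 10: R1←I2
cycle 11: I3 dispatched to INT
cycle 12: I3 operands ready
cycle 13: I3 complete
cycle 14: R2←I3
cycle 15: I4 dispatched to INT
cycle 16: I4 operands ready; I5 dispatched to DIV
cycle 17: I4 complete; I5 operands ready
cycle 18: R4←I4
cycle 19: I6 dispatched to MUL
cycle 20: I7 dispatched to ADD
cycle 25: I5 complete
cycle 26: R0←I5
cycle 27: I6 operands ready; I7 operands ready
cycle 29: I7 complete
cycle 30: R2←I7
cycle 31: I6 complete
cycle 32: R4←I6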